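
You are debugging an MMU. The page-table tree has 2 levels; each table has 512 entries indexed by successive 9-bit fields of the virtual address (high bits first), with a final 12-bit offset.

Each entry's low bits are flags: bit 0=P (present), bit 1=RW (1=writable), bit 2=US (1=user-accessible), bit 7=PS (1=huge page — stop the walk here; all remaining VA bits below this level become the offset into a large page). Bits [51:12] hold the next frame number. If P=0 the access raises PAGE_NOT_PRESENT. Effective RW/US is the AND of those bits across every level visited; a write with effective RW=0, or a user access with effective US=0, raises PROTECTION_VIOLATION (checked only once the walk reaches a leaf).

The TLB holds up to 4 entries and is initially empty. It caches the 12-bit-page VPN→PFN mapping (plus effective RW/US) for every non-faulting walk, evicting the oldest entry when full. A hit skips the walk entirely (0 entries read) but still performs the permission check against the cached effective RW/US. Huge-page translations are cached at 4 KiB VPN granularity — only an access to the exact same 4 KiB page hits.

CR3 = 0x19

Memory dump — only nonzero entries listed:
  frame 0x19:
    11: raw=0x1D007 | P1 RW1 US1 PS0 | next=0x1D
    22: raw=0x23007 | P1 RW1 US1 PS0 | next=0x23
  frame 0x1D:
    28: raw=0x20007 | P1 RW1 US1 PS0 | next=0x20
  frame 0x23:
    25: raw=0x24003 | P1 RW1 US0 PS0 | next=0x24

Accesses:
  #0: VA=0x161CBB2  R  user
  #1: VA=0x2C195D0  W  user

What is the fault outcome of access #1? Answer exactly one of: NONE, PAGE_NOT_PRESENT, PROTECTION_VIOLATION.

Trace:
#0 VA=0x161CBB2 (r,user):
  L0 @0x19[11] → 0x1D007  P=1,RW=1,US=1,PS=0
  L1 @0x1D[28] → 0x20007  P=1,RW=1,US=1,PS=0
  ⇒ phys 0x20BB2  [2 reads]
#1 VA=0x2C195D0 (w,user):
  L0 @0x19[22] → 0x23007  P=1,RW=1,US=1,PS=0
  L1 @0x23[25] → 0x24003  P=1,RW=1,US=0,PS=0
  ✗ PROTECTION_VIOLATION  [2 reads]

Access #1 fault: PROTECTION_VIOLATION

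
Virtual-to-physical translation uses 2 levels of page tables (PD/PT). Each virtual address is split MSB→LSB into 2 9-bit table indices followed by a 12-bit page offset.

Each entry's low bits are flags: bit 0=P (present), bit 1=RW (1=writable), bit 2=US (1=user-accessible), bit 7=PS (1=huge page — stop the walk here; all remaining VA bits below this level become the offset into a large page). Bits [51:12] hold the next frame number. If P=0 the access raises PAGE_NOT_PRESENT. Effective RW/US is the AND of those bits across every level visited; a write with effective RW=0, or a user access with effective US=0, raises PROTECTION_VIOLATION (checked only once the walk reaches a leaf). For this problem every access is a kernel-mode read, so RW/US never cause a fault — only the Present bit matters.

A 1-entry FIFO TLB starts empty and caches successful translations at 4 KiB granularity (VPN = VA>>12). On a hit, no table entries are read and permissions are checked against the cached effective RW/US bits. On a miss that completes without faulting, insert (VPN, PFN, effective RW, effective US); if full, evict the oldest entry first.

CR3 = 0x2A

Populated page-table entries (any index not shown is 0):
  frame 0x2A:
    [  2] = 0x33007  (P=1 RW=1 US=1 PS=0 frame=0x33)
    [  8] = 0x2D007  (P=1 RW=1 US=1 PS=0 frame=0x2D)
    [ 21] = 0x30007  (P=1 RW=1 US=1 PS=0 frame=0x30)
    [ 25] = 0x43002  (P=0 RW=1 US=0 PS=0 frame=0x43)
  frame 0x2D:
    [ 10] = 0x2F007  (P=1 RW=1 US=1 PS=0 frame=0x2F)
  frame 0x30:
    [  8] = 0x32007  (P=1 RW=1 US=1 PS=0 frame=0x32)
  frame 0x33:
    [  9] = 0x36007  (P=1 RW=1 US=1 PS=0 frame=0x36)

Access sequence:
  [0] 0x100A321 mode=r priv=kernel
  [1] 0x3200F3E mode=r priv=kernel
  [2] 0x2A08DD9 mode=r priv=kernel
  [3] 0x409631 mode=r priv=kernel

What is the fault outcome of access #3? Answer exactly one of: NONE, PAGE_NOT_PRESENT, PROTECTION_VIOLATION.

Per-access translation:
#0 VA=0x100A321 (r,kernel):
  L0 @0x2A[8] → 0x2D007  P=1,RW=1,US=1,PS=0
  L1 @0x2D[10] → 0x2F007  P=1,RW=1,US=1,PS=0
  ⇒ phys 0x2F321  [2 reads]
#1 VA=0x3200F3E (r,kernel):
  L0 @0x2A[25] → 0x43002  P=0,RW=1,US=0,PS=0
  ✗ PAGE_NOT_PRESENT  [1 reads]
#2 VA=0x2A08DD9 (r,kernel):
  L0 @0x2A[21] → 0x30007  P=1,RW=1,US=1,PS=0
  L1 @0x30[8] → 0x32007  P=1,RW=1,US=1,PS=0
  ⇒ phys 0x32DD9  [2 reads]
#3 VA=0x409631 (r,kernel):
  L0 @0x2A[2] → 0x33007  P=1,RW=1,US=1,PS=0
  L1 @0x33[9] → 0x36007  P=1,RW=1,US=1,PS=0
  ⇒ phys 0x36631  [2 reads]

Access #3 fault: NONE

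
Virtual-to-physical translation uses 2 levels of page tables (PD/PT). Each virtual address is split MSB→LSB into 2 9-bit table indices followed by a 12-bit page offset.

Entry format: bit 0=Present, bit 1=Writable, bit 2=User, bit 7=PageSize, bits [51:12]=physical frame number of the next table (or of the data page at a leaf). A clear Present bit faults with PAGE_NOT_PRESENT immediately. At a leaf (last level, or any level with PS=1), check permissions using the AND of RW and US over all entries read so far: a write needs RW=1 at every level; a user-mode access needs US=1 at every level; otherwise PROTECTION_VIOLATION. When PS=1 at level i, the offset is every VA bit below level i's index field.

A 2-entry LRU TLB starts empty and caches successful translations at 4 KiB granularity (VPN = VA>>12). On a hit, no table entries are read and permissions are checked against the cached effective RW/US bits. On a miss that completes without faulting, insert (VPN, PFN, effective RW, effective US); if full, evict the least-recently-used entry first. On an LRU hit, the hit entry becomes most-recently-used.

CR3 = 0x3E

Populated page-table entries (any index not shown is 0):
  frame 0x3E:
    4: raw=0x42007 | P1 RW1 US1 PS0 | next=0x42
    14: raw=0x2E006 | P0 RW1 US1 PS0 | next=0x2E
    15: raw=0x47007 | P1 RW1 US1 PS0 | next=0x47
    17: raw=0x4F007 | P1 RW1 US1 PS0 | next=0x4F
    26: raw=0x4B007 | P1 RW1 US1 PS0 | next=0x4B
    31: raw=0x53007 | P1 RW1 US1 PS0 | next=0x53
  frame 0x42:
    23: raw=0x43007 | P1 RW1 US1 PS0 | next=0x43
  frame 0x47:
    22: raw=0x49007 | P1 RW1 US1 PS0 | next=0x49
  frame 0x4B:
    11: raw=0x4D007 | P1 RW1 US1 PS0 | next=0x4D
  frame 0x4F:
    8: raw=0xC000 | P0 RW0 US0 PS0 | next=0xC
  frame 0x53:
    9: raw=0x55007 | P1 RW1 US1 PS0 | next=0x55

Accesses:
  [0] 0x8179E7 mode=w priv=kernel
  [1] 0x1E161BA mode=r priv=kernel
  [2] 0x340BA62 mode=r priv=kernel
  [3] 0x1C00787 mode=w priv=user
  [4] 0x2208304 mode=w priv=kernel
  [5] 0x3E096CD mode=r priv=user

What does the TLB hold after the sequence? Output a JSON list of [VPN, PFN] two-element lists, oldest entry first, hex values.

Per-access translation:
#0 VA=0x8179E7 (w,kernel):
  lvl0: tbl 0x3E, slot 4 ⇒ 0x42007 (P1/RW1/US1/PS0)
  lvl1: tbl 0x42, slot 23 ⇒ 0x43007 (P1/RW1/US1/PS0)
  → PA=0x439E7  (2 entries read)
#1 VA=0x1E161BA (r,kernel):
  lvl0: tbl 0x3E, slot 15 ⇒ 0x47007 (P1/RW1/US1/PS0)
  lvl1: tbl 0x47, slot 22 ⇒ 0x49007 (P1/RW1/US1/PS0)
  → PA=0x491BA  (2 entries read)
#2 VA=0x340BA62 (r,kernel):
  lvl0: tbl 0x3E, slot 26 ⇒ 0x4B007 (P1/RW1/US1/PS0)
  lvl1: tbl 0x4B, slot 11 ⇒ 0x4D007 (P1/RW1/US1/PS0)
  → PA=0x4DA62  (2 entries read)
#3 VA=0x1C00787 (w,user):
  lvl0: tbl 0x3E, slot 14 ⇒ 0x2E006 (P0/RW1/US1/PS0)
  ✗ PAGE_NOT_PRESENT  [1 reads]
#4 VA=0x2208304 (w,kernel):
  lvl0: tbl 0x3E, slot 17 ⇒ 0x4F007 (P1/RW1/US1/PS0)
  lvl1: tbl 0x4F, slot 8 ⇒ 0xC000 (P0/RW0/US0/PS0)
  ✗ PAGE_NOT_PRESENT  [2 reads]
#5 VA=0x3E096CD (r,user):
  lvl0: tbl 0x3E, slot 31 ⇒ 0x53007 (P1/RW1/US1/PS0)
  lvl1: tbl 0x53, slot 9 ⇒ 0x55007 (P1/RW1/US1/PS0)
  → PA=0x556CD  (2 entries read)

TLB: [["0x340B", "0x4D"], ["0x3E09", "0x55"]]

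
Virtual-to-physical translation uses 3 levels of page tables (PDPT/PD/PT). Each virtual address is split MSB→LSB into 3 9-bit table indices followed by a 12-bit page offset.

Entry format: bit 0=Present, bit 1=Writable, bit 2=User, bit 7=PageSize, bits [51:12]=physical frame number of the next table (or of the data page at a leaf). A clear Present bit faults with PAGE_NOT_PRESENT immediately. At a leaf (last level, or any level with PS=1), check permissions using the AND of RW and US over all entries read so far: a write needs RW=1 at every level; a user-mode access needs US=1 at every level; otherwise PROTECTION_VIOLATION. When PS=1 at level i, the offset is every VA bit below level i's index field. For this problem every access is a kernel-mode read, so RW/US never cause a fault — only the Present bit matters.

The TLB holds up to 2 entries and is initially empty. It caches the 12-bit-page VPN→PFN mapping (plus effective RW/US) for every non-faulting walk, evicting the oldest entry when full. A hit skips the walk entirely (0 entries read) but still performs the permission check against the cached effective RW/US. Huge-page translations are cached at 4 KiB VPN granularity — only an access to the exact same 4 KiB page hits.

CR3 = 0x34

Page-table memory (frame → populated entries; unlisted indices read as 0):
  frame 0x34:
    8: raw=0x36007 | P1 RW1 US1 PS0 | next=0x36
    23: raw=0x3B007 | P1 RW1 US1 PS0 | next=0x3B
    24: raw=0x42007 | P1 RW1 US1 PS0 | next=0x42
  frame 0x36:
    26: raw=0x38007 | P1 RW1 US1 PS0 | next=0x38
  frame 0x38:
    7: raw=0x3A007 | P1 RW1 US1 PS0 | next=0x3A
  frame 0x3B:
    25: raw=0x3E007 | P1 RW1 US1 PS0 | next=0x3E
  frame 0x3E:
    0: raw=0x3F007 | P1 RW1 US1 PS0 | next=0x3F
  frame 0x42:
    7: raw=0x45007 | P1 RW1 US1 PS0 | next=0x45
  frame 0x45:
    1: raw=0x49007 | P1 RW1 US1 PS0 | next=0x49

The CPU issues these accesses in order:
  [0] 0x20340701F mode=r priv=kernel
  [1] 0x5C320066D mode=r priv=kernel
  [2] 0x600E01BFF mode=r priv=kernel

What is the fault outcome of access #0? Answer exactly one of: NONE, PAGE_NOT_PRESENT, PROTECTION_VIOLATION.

Per-access translation:
#0 VA=0x20340701F (r,kernel):
  lvl0: tbl 0x34, slot 8 ⇒ 0x36007 (P1/RW1/US1/PS0)
  lvl1: tbl 0x36, slot 26 ⇒ 0x38007 (P1/RW1/US1/PS0)
  lvl2: tbl 0x38, slot 7 ⇒ 0x3A007 (P1/RW1/US1/PS0)
  ✓ 0x3A01F  — 3 lookups
#1 VA=0x5C320066D (r,kernel):
  lvl0: tbl 0x34, slot 23 ⇒ 0x3B007 (P1/RW1/US1/PS0)
  lvl1: tbl 0x3B, slot 25 ⇒ 0x3E007 (P1/RW1/US1/PS0)
  lvl2: tbl 0x3E, slot 0 ⇒ 0x3F007 (P1/RW1/US1/PS0)
  ✓ 0x3F66D  — 3 lookups
#2 VA=0x600E01BFF (r,kernel):
  lvl0: tbl 0x34, slot 24 ⇒ 0x42007 (P1/RW1/US1/PS0)
  lvl1: tbl 0x42, slot 7 ⇒ 0x45007 (P1/RW1/US1/PS0)
  lvl2: tbl 0x45, slot 1 ⇒ 0x49007 (P1/RW1/US1/PS0)
  ✓ 0x49BFF  — 3 lookups

Access #0 fault: NONE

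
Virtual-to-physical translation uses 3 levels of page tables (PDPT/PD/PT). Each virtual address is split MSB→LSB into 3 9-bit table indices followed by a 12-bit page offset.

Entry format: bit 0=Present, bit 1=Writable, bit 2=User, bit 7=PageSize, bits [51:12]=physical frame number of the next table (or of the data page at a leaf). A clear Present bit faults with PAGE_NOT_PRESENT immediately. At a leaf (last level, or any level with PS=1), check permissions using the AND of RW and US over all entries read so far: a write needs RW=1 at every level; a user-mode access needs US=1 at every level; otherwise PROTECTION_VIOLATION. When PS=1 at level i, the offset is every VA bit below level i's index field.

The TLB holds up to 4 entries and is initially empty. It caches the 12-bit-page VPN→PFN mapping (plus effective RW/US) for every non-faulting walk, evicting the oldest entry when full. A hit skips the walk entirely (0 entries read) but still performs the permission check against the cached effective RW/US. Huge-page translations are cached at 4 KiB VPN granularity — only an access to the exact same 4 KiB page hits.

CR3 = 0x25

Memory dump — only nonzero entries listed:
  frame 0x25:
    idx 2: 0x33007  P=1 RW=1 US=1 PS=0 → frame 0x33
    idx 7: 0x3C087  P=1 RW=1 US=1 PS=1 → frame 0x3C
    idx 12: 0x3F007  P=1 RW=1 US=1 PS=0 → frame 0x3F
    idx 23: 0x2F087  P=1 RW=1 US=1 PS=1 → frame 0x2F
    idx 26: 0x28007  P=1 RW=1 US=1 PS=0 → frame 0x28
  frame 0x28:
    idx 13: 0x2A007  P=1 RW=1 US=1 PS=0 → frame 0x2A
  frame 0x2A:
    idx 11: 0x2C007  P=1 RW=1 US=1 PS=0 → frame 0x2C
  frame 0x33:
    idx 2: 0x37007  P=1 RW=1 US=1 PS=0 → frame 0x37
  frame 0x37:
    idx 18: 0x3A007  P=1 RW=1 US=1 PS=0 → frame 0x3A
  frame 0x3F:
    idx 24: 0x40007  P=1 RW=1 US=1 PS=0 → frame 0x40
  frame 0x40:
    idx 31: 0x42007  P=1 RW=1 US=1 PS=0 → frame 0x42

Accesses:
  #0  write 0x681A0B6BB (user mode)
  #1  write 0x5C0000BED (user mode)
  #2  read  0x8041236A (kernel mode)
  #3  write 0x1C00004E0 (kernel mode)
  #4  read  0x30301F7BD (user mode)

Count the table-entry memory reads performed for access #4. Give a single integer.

Trace:
#0 VA=0x681A0B6BB (w,user):
  L0 @0x25[26] → 0x28007  P=1,RW=1,US=1,PS=0
  L1 @0x28[13] → 0x2A007  P=1,RW=1,US=1,PS=0
  L2 @0x2A[11] → 0x2C007  P=1,RW=1,US=1,PS=0
  ✓ 0x2C6BB  — 3 lookups
#1 VA=0x5C0000BED (w,user):
  L0 @0x25[23] → 0x2F087  P=1,RW=1,US=1,PS=1
  ✓ 0x2FBED (huge @L0)  — 1 lookups
#2 VA=0x8041236A (r,kernel):
  L0 @0x25[2] → 0x33007  P=1,RW=1,US=1,PS=0
  L1 @0x33[2] → 0x37007  P=1,RW=1,US=1,PS=0
  L2 @0x37[18] → 0x3A007  P=1,RW=1,US=1,PS=0
  ✓ 0x3A36A  — 3 lookups
#3 VA=0x1C00004E0 (w,kernel):
  L0 @0x25[7] → 0x3C087  P=1,RW=1,US=1,PS=1
  ✓ 0x3C4E0 (huge @L0)  — 1 lookups
#4 VA=0x30301F7BD (r,user):
  L0 @0x25[12] → 0x3F007  P=1,RW=1,US=1,PS=0
  L1 @0x3F[24] → 0x40007  P=1,RW=1,US=1,PS=0
  L2 @0x40[31] → 0x42007  P=1,RW=1,US=1,PS=0
  ✓ 0x427BD  — 3 lookups

Entries read for #4: 3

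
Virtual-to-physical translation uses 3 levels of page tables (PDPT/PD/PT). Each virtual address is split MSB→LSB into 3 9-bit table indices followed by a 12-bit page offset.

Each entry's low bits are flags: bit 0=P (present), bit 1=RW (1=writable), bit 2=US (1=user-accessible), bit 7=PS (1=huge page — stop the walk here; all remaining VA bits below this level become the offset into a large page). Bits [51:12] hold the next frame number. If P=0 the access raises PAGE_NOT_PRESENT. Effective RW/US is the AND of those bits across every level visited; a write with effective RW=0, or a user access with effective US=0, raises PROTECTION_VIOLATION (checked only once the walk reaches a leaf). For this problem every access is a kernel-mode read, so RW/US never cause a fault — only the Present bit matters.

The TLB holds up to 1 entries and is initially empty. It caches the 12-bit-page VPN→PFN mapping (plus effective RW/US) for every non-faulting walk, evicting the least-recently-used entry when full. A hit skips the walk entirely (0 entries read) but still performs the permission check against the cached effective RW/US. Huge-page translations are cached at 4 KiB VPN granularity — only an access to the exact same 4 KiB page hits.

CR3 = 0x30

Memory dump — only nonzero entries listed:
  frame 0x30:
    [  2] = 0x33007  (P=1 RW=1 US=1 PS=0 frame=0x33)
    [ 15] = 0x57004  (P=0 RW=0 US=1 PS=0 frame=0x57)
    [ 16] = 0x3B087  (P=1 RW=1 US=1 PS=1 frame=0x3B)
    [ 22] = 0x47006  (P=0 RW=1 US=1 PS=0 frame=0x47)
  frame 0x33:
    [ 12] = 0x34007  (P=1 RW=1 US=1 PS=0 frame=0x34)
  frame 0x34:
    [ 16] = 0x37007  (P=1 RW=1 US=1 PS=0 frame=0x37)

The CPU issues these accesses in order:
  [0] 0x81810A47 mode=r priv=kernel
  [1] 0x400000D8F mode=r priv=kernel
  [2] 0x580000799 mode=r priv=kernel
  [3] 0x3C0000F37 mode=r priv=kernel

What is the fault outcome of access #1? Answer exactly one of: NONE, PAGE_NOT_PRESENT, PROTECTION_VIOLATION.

Trace:
#0 VA=0x81810A47 (r,kernel):
  L0 @0x30[2] → 0x33007  P=1,RW=1,US=1,PS=0
  L1 @0x33[12] → 0x34007  P=1,RW=1,US=1,PS=0
  L2 @0x34[16] → 0x37007  P=1,RW=1,US=1,PS=0
  → PA=0x37A47  (3 entries read)
#1 VA=0x400000D8F (r,kernel):
  L0 @0x30[16] → 0x3B087  P=1,RW=1,US=1,PS=1
  → PA=0x3BD8F (huge @L0)  (1 entries read)
#2 VA=0x580000799 (r,kernel):
  L0 @0x30[22] → 0x47006  P=0,RW=1,US=1,PS=0
  ⇒ fault: PAGE_NOT_PRESENT  — 1 lookups
#3 VA=0x3C0000F37 (r,kernel):
  L0 @0x30[15] → 0x57004  P=0,RW=0,US=1,PS=0
  ⇒ fault: PAGE_NOT_PRESENT  — 1 lookups

Access #1 fault: NONE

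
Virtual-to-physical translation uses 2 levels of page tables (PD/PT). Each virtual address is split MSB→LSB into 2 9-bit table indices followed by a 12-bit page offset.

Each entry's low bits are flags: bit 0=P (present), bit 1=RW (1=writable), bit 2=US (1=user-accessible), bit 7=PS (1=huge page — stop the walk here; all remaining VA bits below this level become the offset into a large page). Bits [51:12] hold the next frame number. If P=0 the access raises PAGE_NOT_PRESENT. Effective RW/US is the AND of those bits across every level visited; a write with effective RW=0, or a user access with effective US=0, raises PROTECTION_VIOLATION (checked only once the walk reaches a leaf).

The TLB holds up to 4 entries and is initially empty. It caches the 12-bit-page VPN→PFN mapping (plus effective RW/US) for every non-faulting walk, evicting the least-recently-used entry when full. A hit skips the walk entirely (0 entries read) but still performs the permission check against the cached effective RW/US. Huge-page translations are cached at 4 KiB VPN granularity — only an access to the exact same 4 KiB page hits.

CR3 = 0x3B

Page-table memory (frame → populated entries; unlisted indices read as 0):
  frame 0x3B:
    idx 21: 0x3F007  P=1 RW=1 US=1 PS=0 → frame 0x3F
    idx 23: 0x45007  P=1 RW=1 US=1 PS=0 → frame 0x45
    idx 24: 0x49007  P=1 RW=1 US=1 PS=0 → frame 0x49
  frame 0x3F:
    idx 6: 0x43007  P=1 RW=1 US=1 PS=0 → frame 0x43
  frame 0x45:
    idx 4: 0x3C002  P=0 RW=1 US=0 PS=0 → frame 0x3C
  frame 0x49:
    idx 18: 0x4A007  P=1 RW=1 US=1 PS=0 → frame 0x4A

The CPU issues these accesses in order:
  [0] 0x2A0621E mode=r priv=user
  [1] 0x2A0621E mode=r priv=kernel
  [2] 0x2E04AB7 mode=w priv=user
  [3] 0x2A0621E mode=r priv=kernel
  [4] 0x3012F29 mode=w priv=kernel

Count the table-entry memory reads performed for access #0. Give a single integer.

Per-access translation:
#0 VA=0x2A0621E (r,user):
  L0 @0x3B[21] → 0x3F007  P=1,RW=1,US=1,PS=0
  L1 @0x3F[6] → 0x43007  P=1,RW=1,US=1,PS=0
  ⇒ phys 0x4321E  [2 reads]
#1 VA=0x2A0621E (r,kernel):
  TLB hit vpn=0x2A06 → PA=0x4321E
#2 VA=0x2E04AB7 (w,user):
  L0 @0x3B[23] → 0x45007  P=1,RW=1,US=1,PS=0
  L1 @0x45[4] → 0x3C002  P=0,RW=1,US=0,PS=0
  ✗ PAGE_NOT_PRESENT  [2 reads]
#3 VA=0x2A0621E (r,kernel):
  TLB hit vpn=0x2A06 → PA=0x4321E
#4 VA=0x3012F29 (w,kernel):
  L0 @0x3B[24] → 0x49007  P=1,RW=1,US=1,PS=0
  L1 @0x49[18] → 0x4A007  P=1,RW=1,US=1,PS=0
  ⇒ phys 0x4AF29  [2 reads]

Entries read for #0: 2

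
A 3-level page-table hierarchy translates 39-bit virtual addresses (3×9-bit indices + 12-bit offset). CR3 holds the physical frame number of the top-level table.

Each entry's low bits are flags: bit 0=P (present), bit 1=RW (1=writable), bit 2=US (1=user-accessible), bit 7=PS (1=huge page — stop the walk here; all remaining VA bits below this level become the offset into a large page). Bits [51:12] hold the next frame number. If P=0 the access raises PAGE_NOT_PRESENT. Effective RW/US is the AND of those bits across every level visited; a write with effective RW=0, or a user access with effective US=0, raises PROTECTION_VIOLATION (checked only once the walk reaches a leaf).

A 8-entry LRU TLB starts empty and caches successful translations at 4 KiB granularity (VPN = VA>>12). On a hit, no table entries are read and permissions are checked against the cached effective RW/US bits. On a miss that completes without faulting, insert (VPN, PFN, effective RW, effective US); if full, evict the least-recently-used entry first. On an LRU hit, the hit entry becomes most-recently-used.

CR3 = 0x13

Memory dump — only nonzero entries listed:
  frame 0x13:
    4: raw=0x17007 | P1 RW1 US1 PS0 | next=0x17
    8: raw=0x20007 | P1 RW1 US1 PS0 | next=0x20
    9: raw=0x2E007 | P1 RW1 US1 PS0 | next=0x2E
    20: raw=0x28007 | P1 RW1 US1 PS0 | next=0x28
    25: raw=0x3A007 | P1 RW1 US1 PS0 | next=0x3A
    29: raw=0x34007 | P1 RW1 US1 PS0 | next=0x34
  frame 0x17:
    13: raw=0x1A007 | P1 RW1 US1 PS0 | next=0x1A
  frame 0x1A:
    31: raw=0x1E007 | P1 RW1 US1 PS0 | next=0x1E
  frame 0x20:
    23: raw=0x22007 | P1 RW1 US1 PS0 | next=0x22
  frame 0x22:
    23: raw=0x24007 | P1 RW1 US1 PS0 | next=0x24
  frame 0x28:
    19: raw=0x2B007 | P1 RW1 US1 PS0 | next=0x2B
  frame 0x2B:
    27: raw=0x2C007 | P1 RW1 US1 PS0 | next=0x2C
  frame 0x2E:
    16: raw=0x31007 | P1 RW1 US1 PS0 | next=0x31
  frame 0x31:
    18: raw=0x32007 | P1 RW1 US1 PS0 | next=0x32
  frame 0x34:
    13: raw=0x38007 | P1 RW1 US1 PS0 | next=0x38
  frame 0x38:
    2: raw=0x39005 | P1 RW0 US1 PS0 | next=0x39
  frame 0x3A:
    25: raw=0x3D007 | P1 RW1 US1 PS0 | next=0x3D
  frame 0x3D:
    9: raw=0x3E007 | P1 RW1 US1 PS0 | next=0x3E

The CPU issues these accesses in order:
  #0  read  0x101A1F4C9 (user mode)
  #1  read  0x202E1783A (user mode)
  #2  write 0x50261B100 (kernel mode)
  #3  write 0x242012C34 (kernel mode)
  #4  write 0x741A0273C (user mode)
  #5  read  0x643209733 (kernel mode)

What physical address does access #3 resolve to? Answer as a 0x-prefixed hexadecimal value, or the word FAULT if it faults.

Trace:
#0 VA=0x101A1F4C9 (r,user):
  lvl0: tbl 0x13, slot 4 ⇒ 0x17007 (P1/RW1/US1/PS0)
  lvl1: tbl 0x17, slot 13 ⇒ 0x1A007 (P1/RW1/US1/PS0)
  lvl2: tbl 0x1A, slot 31 ⇒ 0x1E007 (P1/RW1/US1/PS0)
  ✓ 0x1E4C9  — 3 lookups
#1 VA=0x202E1783A (r,user):
  lvl0: tbl 0x13, slot 8 ⇒ 0x20007 (P1/RW1/US1/PS0)
  lvl1: tbl 0x20, slot 23 ⇒ 0x22007 (P1/RW1/US1/PS0)
  lvl2: tbl 0x22, slot 23 ⇒ 0x24007 (P1/RW1/US1/PS0)
  ✓ 0x2483A  — 3 lookups
#2 VA=0x50261B100 (w,kernel):
  lvl0: tbl 0x13, slot 20 ⇒ 0x28007 (P1/RW1/US1/PS0)
  lvl1: tbl 0x28, slot 19 ⇒ 0x2B007 (P1/RW1/US1/PS0)
  lvl2: tbl 0x2B, slot 27 ⇒ 0x2C007 (P1/RW1/US1/PS0)
  ✓ 0x2C100  — 3 lookups
#3 VA=0x242012C34 (w,kernel):
  lvl0: tbl 0x13, slot 9 ⇒ 0x2E007 (P1/RW1/US1/PS0)
  lvl1: tbl 0x2E, slot 16 ⇒ 0x31007 (P1/RW1/US1/PS0)
  lvl2: tbl 0x31, slot 18 ⇒ 0x32007 (P1/RW1/US1/PS0)
  ✓ 0x32C34  — 3 lookups
#4 VA=0x741A0273C (w,user):
  lvl0: tbl 0x13, slot 29 ⇒ 0x34007 (P1/RW1/US1/PS0)
  lvl1: tbl 0x34, slot 13 ⇒ 0x38007 (P1/RW1/US1/PS0)
  lvl2: tbl 0x38, slot 2 ⇒ 0x39005 (P1/RW0/US1/PS0)
  → PROTECTION_VIOLATION  (3 entries read)
#5 VA=0x643209733 (r,kernel):
  lvl0: tbl 0x13, slot 25 ⇒ 0x3A007 (P1/RW1/US1/PS0)
  lvl1: tbl 0x3A, slot 25 ⇒ 0x3D007 (P1/RW1/US1/PS0)
  lvl2: tbl 0x3D, slot 9 ⇒ 0x3E007 (P1/RW1/US1/PS0)
  ✓ 0x3E733  — 3 lookups

Access #3 PA: 0x32C34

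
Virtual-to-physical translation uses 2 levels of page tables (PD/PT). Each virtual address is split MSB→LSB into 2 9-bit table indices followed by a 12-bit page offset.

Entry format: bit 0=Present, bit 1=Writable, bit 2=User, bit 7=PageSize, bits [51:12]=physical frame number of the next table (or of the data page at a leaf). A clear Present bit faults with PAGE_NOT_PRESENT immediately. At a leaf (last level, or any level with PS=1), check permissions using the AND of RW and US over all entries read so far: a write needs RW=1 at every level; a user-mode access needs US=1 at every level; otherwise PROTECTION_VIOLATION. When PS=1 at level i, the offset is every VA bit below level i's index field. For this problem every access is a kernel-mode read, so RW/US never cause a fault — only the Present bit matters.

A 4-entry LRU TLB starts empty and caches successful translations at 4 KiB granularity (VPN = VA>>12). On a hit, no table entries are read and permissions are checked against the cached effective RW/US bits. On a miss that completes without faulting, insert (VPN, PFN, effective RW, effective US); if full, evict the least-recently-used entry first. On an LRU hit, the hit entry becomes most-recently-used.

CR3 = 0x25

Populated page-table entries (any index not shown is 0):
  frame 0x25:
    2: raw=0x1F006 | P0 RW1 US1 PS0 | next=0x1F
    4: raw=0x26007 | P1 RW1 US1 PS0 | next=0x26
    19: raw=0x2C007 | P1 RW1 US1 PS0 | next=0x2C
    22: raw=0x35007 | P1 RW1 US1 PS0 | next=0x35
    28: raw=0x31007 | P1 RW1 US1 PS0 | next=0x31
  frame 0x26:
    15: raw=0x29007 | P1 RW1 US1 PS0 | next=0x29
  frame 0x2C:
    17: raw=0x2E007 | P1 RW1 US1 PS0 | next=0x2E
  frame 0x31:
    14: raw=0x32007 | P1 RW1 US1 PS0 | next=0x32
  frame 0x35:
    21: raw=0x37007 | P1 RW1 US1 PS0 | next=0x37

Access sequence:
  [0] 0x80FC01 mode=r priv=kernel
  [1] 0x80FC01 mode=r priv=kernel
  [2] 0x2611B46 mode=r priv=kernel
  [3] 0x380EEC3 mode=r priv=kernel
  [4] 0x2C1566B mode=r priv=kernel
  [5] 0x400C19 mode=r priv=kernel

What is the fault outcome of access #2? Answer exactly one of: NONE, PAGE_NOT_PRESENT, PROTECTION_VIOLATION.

Walk each access:
#0 VA=0x80FC01 (r,kernel):
  L0: frame=0x25 idx=4 entry=0x26007 [P=1 RW=1 US=1 PS=0]
  L1: frame=0x26 idx=15 entry=0x29007 [P=1 RW=1 US=1 PS=0]
  ✓ 0x29C01  — 2 lookups
#1 VA=0x80FC01 (r,kernel):
  TLB hit vpn=0x80F → PA=0x29C01
#2 VA=0x2611B46 (r,kernel):
  L0: frame=0x25 idx=19 entry=0x2C007 [P=1 RW=1 US=1 PS=0]
  L1: frame=0x2C idx=17 entry=0x2E007 [P=1 RW=1 US=1 PS=0]
  ✓ 0x2EB46  — 2 lookups
#3 VA=0x380EEC3 (r,kernel):
  L0: frame=0x25 idx=28 entry=0x31007 [P=1 RW=1 US=1 PS=0]
  L1: frame=0x31 idx=14 entry=0x32007 [P=1 RW=1 US=1 PS=0]
  ✓ 0x32EC3  — 2 lookups
#4 VA=0x2C1566B (r,kernel):
  L0: frame=0x25 idx=22 entry=0x35007 [P=1 RW=1 US=1 PS=0]
  L1: frame=0x35 idx=21 entry=0x37007 [P=1 RW=1 US=1 PS=0]
  ✓ 0x3766B  — 2 lookups
#5 VA=0x400C19 (r,kernel):
  L0: frame=0x25 idx=2 entry=0x1F006 [P=0 RW=1 US=1 PS=0]
  → PAGE_NOT_PRESENT  (1 entries read)

Access #2 fault: NONE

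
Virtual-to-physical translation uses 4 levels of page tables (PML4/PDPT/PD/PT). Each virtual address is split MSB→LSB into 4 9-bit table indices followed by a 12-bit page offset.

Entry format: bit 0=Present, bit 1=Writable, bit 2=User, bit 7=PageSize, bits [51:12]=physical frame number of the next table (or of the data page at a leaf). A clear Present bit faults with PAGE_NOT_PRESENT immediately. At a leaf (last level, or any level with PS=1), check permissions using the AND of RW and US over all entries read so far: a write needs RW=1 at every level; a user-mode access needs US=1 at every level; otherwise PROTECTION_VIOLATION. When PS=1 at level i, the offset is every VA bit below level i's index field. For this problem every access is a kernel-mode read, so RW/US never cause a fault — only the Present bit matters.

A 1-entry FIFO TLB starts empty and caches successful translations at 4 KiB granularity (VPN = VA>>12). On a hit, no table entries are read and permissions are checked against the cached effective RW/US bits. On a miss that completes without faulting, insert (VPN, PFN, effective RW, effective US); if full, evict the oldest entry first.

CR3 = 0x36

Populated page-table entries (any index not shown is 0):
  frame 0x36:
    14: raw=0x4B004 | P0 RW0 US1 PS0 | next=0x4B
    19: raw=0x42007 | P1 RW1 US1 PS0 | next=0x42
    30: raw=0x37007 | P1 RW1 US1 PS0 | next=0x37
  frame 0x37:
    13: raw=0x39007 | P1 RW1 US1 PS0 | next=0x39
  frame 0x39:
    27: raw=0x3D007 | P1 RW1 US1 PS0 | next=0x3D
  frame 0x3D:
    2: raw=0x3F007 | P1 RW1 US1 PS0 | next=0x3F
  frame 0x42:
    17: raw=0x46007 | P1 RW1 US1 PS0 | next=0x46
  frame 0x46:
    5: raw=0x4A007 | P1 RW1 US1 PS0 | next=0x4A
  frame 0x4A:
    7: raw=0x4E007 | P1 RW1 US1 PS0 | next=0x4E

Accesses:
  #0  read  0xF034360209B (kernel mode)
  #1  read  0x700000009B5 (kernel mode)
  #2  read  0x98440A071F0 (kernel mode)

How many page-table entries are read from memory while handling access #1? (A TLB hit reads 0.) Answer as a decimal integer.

Per-access translation:
#0 VA=0xF034360209B (r,kernel):
  lvl0: tbl 0x36, slot 30 ⇒ 0x37007 (P1/RW1/US1/PS0)
  lvl1: tbl 0x37, slot 13 ⇒ 0x39007 (P1/RW1/US1/PS0)
  lvl2: tbl 0x39, slot 27 ⇒ 0x3D007 (P1/RW1/US1/PS0)
  lvl3: tbl 0x3D, slot 2 ⇒ 0x3F007 (P1/RW1/US1/PS0)
  ⇒ phys 0x3F09B  [4 reads]
#1 VA=0x700000009B5 (r,kernel):
  lvl0: tbl 0x36, slot 14 ⇒ 0x4B004 (P0/RW0/US1/PS0)
  ✗ PAGE_NOT_PRESENT  [1 reads]
#2 VA=0x98440A071F0 (r,kernel):
  lvl0: tbl 0x36, slot 19 ⇒ 0x42007 (P1/RW1/US1/PS0)
  lvl1: tbl 0x42, slot 17 ⇒ 0x46007 (P1/RW1/US1/PS0)
  lvl2: tbl 0x46, slot 5 ⇒ 0x4A007 (P1/RW1/US1/PS0)
  lvl3: tbl 0x4A, slot 7 ⇒ 0x4E007 (P1/RW1/US1/PS0)
  ⇒ phys 0x4E1F0  [4 reads]

Entries read for #1: 1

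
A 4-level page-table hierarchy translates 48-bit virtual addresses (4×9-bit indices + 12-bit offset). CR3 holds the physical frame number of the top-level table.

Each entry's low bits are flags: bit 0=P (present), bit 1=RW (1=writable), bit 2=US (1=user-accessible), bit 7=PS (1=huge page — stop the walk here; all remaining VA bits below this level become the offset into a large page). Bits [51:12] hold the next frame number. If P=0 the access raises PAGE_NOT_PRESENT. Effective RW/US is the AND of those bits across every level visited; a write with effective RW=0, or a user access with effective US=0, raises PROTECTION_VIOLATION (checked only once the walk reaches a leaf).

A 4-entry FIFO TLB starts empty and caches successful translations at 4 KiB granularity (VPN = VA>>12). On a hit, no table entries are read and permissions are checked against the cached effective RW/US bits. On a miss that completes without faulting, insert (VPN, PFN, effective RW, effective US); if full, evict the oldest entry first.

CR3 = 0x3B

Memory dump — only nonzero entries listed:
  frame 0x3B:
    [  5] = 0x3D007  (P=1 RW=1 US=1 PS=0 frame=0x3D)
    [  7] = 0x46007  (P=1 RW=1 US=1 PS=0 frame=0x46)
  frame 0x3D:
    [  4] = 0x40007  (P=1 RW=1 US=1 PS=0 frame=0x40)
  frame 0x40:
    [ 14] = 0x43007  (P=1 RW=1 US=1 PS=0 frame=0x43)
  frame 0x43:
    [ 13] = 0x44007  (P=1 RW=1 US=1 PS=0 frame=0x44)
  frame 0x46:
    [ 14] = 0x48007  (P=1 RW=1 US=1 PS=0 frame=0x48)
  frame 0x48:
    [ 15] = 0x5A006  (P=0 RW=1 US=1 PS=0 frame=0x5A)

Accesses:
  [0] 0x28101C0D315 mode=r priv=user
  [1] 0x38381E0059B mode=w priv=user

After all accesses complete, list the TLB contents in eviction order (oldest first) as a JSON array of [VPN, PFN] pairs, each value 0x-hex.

Walk each access:
#0 VA=0x28101C0D315 (r,user):
  lvl0: tbl 0x3B, slot 5 ⇒ 0x3D007 (P1/RW1/US1/PS0)
  lvl1: tbl 0x3D, slot 4 ⇒ 0x40007 (P1/RW1/US1/PS0)
  lvl2: tbl 0x40, slot 14 ⇒ 0x43007 (P1/RW1/US1/PS0)
  lvl3: tbl 0x43, slot 13 ⇒ 0x44007 (P1/RW1/US1/PS0)
  → PA=0x44315  (4 entries read)
#1 VA=0x38381E0059B (w,user):
  lvl0: tbl 0x3B, slot 7 ⇒ 0x46007 (P1/RW1/US1/PS0)
  lvl1: tbl 0x46, slot 14 ⇒ 0x48007 (P1/RW1/US1/PS0)
  lvl2: tbl 0x48, slot 15 ⇒ 0x5A006 (P0/RW1/US1/PS0)
  ✗ PAGE_NOT_PRESENT  [3 reads]

TLB: [["0x28101C0D", "0x44"]]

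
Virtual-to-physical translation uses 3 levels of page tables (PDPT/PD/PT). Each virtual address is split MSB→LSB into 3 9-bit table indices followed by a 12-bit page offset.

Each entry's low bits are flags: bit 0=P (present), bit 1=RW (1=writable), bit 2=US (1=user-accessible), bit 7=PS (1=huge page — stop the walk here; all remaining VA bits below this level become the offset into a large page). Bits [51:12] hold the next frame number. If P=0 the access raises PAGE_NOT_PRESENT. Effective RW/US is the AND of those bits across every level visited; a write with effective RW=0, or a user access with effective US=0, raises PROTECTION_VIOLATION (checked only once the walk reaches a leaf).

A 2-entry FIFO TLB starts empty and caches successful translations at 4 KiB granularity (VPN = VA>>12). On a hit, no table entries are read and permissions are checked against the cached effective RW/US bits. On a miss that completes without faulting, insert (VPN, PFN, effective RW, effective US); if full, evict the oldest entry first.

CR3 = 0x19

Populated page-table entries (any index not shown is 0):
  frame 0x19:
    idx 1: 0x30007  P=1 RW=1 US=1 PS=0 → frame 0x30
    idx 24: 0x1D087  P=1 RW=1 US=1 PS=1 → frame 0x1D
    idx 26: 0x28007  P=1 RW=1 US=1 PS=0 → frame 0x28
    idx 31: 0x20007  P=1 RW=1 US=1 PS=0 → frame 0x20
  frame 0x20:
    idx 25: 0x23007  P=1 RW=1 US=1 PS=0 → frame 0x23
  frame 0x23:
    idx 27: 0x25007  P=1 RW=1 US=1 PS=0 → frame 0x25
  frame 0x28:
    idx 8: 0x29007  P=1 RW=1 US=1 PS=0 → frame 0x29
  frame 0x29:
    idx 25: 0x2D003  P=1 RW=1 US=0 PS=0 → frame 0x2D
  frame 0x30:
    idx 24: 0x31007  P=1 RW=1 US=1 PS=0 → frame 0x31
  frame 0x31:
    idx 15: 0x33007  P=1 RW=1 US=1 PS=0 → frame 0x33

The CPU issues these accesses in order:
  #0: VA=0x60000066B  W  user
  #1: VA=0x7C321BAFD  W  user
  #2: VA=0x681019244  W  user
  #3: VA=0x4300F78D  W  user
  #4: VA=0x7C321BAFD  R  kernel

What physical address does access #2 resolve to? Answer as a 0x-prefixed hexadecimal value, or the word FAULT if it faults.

Trace:
#0 VA=0x60000066B (w,user):
  L0: frame=0x19 idx=24 entry=0x1D087 [P=1 RW=1 US=1 PS=1]
  ✓ 0x1D66B (huge @L0)  — 1 lookups
#1 VA=0x7C321BAFD (w,user):
  L0: frame=0x19 idx=31 entry=0x20007 [P=1 RW=1 US=1 PS=0]
  L1: frame=0x20 idx=25 entry=0x23007 [P=1 RW=1 US=1 PS=0]
  L2: frame=0x23 idx=27 entry=0x25007 [P=1 RW=1 US=1 PS=0]
  ✓ 0x25AFD  — 3 lookups
#2 VA=0x681019244 (w,user):
  L0: frame=0x19 idx=26 entry=0x28007 [P=1 RW=1 US=1 PS=0]
  L1: frame=0x28 idx=8 entry=0x29007 [P=1 RW=1 US=1 PS=0]
  L2: frame=0x29 idx=25 entry=0x2D003 [P=1 RW=1 US=0 PS=0]
  ⇒ fault: PROTECTION_VIOLATION  — 3 lookups
#3 VA=0x4300F78D (w,user):
  L0: frame=0x19 idx=1 entry=0x30007 [P=1 RW=1 US=1 PS=0]
  L1: frame=0x30 idx=24 entry=0x31007 [P=1 RW=1 US=1 PS=0]
  L2: frame=0x31 idx=15 entry=0x33007 [P=1 RW=1 US=1 PS=0]
  ✓ 0x3378D  — 3 lookups
#4 VA=0x7C321BAFD (r,kernel):
  TLB hit vpn=0x7C321B → PA=0x25AFD

Access #2 PA: FAULT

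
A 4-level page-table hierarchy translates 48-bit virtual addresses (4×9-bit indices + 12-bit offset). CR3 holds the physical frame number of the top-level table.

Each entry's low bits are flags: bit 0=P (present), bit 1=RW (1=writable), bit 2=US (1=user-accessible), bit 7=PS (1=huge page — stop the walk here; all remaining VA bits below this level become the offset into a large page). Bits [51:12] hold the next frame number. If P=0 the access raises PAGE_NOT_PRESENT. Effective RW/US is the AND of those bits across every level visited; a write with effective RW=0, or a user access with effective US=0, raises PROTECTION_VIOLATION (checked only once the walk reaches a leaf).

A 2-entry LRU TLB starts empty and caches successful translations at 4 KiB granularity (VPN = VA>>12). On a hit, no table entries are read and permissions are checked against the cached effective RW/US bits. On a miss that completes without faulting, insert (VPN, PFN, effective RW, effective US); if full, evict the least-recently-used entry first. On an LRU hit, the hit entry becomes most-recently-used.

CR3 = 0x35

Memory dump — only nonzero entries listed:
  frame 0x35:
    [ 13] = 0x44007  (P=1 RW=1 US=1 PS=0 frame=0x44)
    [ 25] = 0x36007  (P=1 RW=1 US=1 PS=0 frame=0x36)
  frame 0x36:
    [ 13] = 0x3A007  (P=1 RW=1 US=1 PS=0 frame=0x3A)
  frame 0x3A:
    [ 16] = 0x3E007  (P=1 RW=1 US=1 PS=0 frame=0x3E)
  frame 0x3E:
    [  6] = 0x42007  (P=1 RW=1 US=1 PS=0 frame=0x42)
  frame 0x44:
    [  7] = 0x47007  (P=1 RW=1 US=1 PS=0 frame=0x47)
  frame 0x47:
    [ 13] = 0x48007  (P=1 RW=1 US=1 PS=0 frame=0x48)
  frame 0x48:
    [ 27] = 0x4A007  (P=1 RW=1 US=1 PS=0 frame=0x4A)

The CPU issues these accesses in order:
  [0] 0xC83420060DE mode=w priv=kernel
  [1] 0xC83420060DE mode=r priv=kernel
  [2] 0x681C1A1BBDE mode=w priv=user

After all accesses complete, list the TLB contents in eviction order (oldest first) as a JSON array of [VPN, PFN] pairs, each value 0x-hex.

Trace:
#0 VA=0xC83420060DE (w,kernel):
  L0: frame=0x35 idx=25 entry=0x36007 [P=1 RW=1 US=1 PS=0]
  L1: frame=0x36 idx=13 entry=0x3A007 [P=1 RW=1 US=1 PS=0]
  L2: frame=0x3A idx=16 entry=0x3E007 [P=1 RW=1 US=1 PS=0]
  L3: frame=0x3E idx=6 entry=0x42007 [P=1 RW=1 US=1 PS=0]
  ⇒ phys 0x420DE  [4 reads]
#1 VA=0xC83420060DE (r,kernel):
  TLB hit vpn=0xC8342006 → PA=0x420DE
#2 VA=0x681C1A1BBDE (w,user):
  L0: frame=0x35 idx=13 entry=0x44007 [P=1 RW=1 US=1 PS=0]
  L1: frame=0x44 idx=7 entry=0x47007 [P=1 RW=1 US=1 PS=0]
  L2: frame=0x47 idx=13 entry=0x48007 [P=1 RW=1 US=1 PS=0]
  L3: frame=0x48 idx=27 entry=0x4A007 [P=1 RW=1 US=1 PS=0]
  ⇒ phys 0x4ABDE  [4 reads]

TLB: [["0xC8342006", "0x42"], ["0x681C1A1B", "0x4A"]]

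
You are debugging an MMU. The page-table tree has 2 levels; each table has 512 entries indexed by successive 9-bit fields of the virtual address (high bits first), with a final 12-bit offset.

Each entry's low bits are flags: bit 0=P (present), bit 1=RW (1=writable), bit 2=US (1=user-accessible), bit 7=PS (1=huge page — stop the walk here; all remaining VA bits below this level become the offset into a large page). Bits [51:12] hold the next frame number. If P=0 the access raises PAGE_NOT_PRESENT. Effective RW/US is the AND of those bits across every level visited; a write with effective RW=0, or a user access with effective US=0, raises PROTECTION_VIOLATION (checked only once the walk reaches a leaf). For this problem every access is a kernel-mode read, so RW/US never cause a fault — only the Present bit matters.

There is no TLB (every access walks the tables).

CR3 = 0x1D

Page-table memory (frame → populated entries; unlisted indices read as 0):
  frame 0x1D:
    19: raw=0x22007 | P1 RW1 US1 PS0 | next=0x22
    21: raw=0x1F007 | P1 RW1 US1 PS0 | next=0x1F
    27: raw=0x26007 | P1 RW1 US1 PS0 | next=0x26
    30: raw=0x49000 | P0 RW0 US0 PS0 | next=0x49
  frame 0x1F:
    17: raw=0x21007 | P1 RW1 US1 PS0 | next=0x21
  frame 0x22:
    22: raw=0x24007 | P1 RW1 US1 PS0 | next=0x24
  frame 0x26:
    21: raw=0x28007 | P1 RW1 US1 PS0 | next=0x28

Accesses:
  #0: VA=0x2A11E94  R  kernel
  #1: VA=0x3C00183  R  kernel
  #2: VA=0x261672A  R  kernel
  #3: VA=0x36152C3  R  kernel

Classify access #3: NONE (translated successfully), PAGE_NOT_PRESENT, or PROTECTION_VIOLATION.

Walk each access:
#0 VA=0x2A11E94 (r,kernel):
  L0: frame=0x1D idx=21 entry=0x1F007 [P=1 RW=1 US=1 PS=0]
  L1: frame=0x1F idx=17 entry=0x21007 [P=1 RW=1 US=1 PS=0]
  ⇒ phys 0x21E94  [2 reads]
#1 VA=0x3C00183 (r,kernel):
  L0: frame=0x1D idx=30 entry=0x49000 [P=0 RW=0 US=0 PS=0]
  ✗ PAGE_NOT_PRESENT  [1 reads]
#2 VA=0x261672A (r,kernel):
  L0: frame=0x1D idx=19 entry=0x22007 [P=1 RW=1 US=1 PS=0]
  L1: frame=0x22 idx=22 entry=0x24007 [P=1 RW=1 US=1 PS=0]
  ⇒ phys 0x2472A  [2 reads]
#3 VA=0x36152C3 (r,kernel):
  L0: frame=0x1D idx=27 entry=0x26007 [P=1 RW=1 US=1 PS=0]
  L1: frame=0x26 idx=21 entry=0x28007 [P=1 RW=1 US=1 PS=0]
  ⇒ phys 0x282C3  [2 reads]

Access #3 fault: NONE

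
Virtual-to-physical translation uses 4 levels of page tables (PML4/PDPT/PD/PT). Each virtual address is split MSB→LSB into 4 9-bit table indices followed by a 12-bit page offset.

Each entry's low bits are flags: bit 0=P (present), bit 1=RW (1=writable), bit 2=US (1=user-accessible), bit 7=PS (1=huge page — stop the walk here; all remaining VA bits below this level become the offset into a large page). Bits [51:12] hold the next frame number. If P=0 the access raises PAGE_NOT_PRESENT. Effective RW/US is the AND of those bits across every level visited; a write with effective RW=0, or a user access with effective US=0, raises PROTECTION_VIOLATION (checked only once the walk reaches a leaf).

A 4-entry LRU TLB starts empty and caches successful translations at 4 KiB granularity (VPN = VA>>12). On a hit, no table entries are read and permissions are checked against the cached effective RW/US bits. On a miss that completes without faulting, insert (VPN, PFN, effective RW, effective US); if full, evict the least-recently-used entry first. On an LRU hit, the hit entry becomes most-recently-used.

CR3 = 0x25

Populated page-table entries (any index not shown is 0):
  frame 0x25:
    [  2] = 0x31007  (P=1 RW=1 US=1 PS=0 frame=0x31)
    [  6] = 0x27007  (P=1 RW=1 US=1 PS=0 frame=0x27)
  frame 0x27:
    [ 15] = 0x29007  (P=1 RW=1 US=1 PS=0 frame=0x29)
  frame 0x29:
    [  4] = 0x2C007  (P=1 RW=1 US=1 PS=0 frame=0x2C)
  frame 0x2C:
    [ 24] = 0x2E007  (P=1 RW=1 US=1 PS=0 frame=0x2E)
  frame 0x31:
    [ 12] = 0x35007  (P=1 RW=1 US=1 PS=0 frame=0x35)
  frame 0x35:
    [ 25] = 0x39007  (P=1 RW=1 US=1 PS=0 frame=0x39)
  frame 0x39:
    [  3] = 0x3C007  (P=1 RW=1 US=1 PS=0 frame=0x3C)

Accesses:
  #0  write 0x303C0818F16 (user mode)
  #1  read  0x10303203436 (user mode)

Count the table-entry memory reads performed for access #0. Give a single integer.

Trace:
#0 VA=0x303C0818F16 (w,user):
  lvl0: tbl 0x25, slot 6 ⇒ 0x27007 (P1/RW1/US1/PS0)
  lvl1: tbl 0x27, slot 15 ⇒ 0x29007 (P1/RW1/US1/PS0)
  lvl2: tbl 0x29, slot 4 ⇒ 0x2C007 (P1/RW1/US1/PS0)
  lvl3: tbl 0x2C, slot 24 ⇒ 0x2E007 (P1/RW1/US1/PS0)
  → PA=0x2EF16  (4 entries read)
#1 VA=0x10303203436 (r,user):
  lvl0: tbl 0x25, slot 2 ⇒ 0x31007 (P1/RW1/US1/PS0)
  lvl1: tbl 0x31, slot 12 ⇒ 0x35007 (P1/RW1/US1/PS0)
  lvl2: tbl 0x35, slot 25 ⇒ 0x39007 (P1/RW1/US1/PS0)
  lvl3: tbl 0x39, slot 3 ⇒ 0x3C007 (P1/RW1/US1/PS0)
  → PA=0x3C436  (4 entries read)

Entries read for #0: 4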